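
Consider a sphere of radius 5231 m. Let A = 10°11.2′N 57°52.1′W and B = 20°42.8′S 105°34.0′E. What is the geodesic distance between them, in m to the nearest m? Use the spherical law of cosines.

With latitudes φ₁ = 10.187°, φ₂ = -20.713° and longitude difference Δλ = 163.435°:
cos c = sin φ₁ sin φ₂ + cos φ₁ cos φ₂ cos Δλ = (0.1769)(-0.3537) + (0.9842)(0.9354)(-0.9585) = -0.94496,
so c = arccos(-0.94496) = 2.80827 rad.
Distance = R·c = 5231 × 2.8083 ≈ 14690 m.

14690 m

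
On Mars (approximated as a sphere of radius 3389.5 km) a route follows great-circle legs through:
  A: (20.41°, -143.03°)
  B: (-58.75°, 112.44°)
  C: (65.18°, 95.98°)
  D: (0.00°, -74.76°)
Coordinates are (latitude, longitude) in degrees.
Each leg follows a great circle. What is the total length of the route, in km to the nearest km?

Leg A→B: central angle 2.0044 rad, distance 6793.8 km.
Leg B→C: central angle 2.1738 rad, distance 7368.0 km.
Leg C→D: central angle 1.9980 rad, distance 6772.1 km.
Total: 6793.8 + 7368.0 + 6772.1 ≈ 20934 km.

20934 km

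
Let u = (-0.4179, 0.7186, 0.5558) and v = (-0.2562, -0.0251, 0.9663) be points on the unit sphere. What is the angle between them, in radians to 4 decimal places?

0.8942 rad

u·v = 0.6261; |u| = 1.0000, |v| = 1.0000.
cos θ = (u·v)/(|u||v|) = 0.6261, so θ = 0.8942 rad.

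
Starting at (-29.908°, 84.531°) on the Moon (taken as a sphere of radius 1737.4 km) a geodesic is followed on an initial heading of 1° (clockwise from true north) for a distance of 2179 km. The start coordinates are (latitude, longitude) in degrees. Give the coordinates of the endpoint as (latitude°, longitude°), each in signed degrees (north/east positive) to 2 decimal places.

Angular distance δ = d/R = 2179/1737.4 = 1.25417 rad; initial bearing θ = 0.0175 rad.
sin φ₂ = sin φ₁ cos δ + cos φ₁ sin δ cos θ = (-0.4986)(0.3114) + (0.8668)(0.9503)(0.9998) = 0.6684, so φ₂ = 41.94°.
Δλ = atan2(sin θ sin δ cos φ₁, cos δ − sin φ₁ sin φ₂) = atan2(0.0144, 0.6446) = 1.278°.
λ₂ = 84.531° + 1.278° = 85.81°.

41.94°, 85.81°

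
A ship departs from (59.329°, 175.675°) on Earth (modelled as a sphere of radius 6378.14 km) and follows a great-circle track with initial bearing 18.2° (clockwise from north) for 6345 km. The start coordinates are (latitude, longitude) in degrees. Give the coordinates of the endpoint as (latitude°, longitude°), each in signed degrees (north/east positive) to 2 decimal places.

Angular distance δ = d/R = 6345/6378.14 = 0.99480 rad; initial bearing θ = 0.3176 rad.
sin φ₂ = sin φ₁ cos δ + cos φ₁ sin δ cos θ = (0.8601)(0.5447) + (0.5101)(0.8387)(0.9500) = 0.8749, so φ₂ = 61.03°.
Δλ = atan2(sin θ sin δ cos φ₁, cos δ − sin φ₁ sin φ₂) = atan2(0.1336, -0.2078) = 147.261°.
λ₂ = 175.675° + 147.261° = 322.94° → -37.06° after wrapping to (−180°, 180°].

61.03°, -37.06°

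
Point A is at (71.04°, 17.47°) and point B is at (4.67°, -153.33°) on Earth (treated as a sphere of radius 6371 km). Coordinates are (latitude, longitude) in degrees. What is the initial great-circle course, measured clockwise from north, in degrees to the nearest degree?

With φ₁ = 1.2399, φ₂ = 0.0815, Δλ = -2.9810 rad, the forward-azimuth formula gives
θ = atan2( sin Δλ cos φ₂ , cos φ₁ sin φ₂ − sin φ₁ cos φ₂ cos Δλ ) = atan2(-0.1594, 0.9569) = -9.45°.
Adding 360° brings this into [0°, 360°): 351°.

351°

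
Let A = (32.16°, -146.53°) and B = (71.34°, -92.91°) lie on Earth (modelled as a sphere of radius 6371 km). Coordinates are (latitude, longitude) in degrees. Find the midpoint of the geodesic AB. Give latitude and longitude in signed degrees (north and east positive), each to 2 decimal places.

54.18°, -132.57°

The central angle between A and B is δ = 0.8434 rad.
With f = 0.5, the slerp weights are sin((1−f)δ)/sin δ = 0.5480 and sin(fδ)/sin δ = 0.5480.
Weighted sum of the unit vectors: (0.5480)·(-0.7062,-0.4669,0.5323) + (0.5480)·(-0.0162,-0.3195,0.9474) = (-0.3959, -0.4310, 0.8109).
Converting back: φ = atan2(z, √(x²+y²)) = 54.18°, λ = atan2(y, x) = -132.57°.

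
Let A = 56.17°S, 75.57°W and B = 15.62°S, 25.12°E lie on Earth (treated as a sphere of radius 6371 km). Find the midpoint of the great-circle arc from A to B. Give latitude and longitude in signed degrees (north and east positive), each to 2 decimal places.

The central angle between A and B is δ = 1.4463 rad.
With f = 0.5, the slerp weights are sin((1−f)δ)/sin δ = 0.6669 and sin(fδ)/sin δ = 0.6669.
Weighted sum of the unit vectors: (0.6669)·(0.1387,-0.5392,-0.8307) + (0.6669)·(0.8720,0.4088,-0.2693) = (0.6740, -0.0869, -0.7336).
Converting back: φ = atan2(z, √(x²+y²)) = -47.19°, λ = atan2(y, x) = -7.35°.

-47.19°, -7.35°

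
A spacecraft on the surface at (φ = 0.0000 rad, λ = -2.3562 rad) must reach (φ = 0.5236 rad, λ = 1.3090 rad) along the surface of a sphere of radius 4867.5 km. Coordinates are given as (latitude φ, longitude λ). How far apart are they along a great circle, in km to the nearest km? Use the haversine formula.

With latitudes φ₁ = 0.000°, φ₂ = 30.000° and longitude difference Δλ = -150.000°:
Haversine: a = sin²(Δφ/2) + cos φ₁ cos φ₂ sin²(Δλ/2) = 0.0670 + (1.0000)(0.8660)(0.9330) = 0.87500.
Central angle c = 2·arcsin(√a) = 2.41885 rad.
Distance = R·c = 4867.5 × 2.4189 ≈ 11774 km.

11774 km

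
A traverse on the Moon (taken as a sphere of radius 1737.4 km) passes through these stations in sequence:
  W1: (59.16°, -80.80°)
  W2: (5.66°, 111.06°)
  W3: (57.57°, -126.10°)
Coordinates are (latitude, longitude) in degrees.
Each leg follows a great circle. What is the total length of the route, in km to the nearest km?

6562 km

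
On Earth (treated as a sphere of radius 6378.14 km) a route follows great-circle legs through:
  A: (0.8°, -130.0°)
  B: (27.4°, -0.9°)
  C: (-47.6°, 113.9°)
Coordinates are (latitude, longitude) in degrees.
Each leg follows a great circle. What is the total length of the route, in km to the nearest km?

Leg A→B: central angle 2.1573 rad, distance 13759.5 km.
Leg B→C: central angle 2.2030 rad, distance 14051.2 km.
Total: 13759.5 + 14051.2 ≈ 27811 km.

27811 km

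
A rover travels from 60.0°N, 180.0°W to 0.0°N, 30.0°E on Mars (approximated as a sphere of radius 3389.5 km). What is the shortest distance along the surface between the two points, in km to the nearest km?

Let φ₁ = 1.0472 rad, φ₂ = 0.0000 rad, and Δλ = -2.6180 rad.
cos c = sin φ₁ sin φ₂ + cos φ₁ cos φ₂ cos Δλ = (0.8660)(0.0000) + (0.5000)(1.0000)(-0.8660) = -0.43301,
so c = arccos(-0.43301) = 2.01863 rad.
Distance = R·c = 3389.5 × 2.0186 ≈ 6842 km.

6842 km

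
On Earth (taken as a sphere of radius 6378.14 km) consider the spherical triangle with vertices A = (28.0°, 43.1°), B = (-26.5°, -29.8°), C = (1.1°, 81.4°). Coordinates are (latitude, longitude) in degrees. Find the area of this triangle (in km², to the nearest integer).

34142697 km²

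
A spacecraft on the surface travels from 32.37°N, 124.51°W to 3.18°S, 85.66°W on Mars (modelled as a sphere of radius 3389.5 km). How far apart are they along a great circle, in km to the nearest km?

3027 km

In radians: φ₁ = 0.5650, φ₂ = -0.0555, Δλ = 38.850° = 0.6781 rad.
Haversine: a = sin²(Δφ/2) + cos φ₁ cos φ₂ sin²(Δλ/2) = 0.0932 + (0.8446)(0.9985)(0.1106) = 0.18647.
Central angle c = 2·arcsin(√a) = 0.89302 rad.
Distance = R·c = 3389.5 × 0.8930 ≈ 3027 km.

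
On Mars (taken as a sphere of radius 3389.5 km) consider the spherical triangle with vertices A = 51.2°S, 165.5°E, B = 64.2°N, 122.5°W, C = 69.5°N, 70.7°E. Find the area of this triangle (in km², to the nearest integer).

21983368 km²

Side lengths (central angles): a = 0.8025, b = 2.4164, c = 2.2362 rad; semiperimeter s = 2.7275.
By l'Huilier's theorem, tan(E/4) = √[tan(s/2) tan((s−a)/2) tan((s−b)/2) tan((s−c)/2)], giving spherical excess E = 1.9135 rad.
Area = E·R² = 1.9135 × (3389.5)² ≈ 21983368 km².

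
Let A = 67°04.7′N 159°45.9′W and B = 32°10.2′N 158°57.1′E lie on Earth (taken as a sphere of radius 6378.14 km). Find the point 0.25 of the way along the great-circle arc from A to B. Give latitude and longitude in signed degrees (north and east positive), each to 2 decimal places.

59.89°, -177.45°

The central angle between A and B is δ = 0.7405 rad.
With f = 0.25, the slerp weights are sin((1−f)δ)/sin δ = 0.7815 and sin(fδ)/sin δ = 0.2728.
Weighted sum of the unit vectors: (0.7815)·(-0.3654,-0.1347,0.9210) + (0.2728)·(-0.7900,0.3040,0.5324) = (-0.5011, -0.0223, 0.8651).
Converting back: φ = atan2(z, √(x²+y²)) = 59.89°, λ = atan2(y, x) = -177.45°.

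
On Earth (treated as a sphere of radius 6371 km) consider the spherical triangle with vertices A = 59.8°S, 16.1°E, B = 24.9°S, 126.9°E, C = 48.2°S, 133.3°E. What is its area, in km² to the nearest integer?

Side lengths (central angles): a = 0.4161, b = 1.0575, c = 1.3675 rad; semiperimeter s = 1.4206.
By l'Huilier's theorem, tan(E/4) = √[tan(s/2) tan((s−a)/2) tan((s−b)/2) tan((s−c)/2)], giving spherical excess E = 0.1917 rad.
Area = E·R² = 0.1917 × (6371)² ≈ 7779457 km².

7779457 km²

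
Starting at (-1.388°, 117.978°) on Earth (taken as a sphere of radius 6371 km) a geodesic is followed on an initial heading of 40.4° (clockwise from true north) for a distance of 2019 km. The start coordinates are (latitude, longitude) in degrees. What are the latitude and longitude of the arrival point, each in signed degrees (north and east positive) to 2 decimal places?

Angular distance δ = d/R = 2019/6371 = 0.31690 rad; initial bearing θ = 0.7051 rad.
sin φ₂ = sin φ₁ cos δ + cos φ₁ sin δ cos θ = (-0.0242)(0.9502) + (0.9997)(0.3116)(0.7615) = 0.2142, so φ₂ = 12.37°.
Δλ = atan2(sin θ sin δ cos φ₁, cos δ − sin φ₁ sin φ₂) = atan2(0.2019, 0.9554) = 11.933°.
λ₂ = 117.978° + 11.933° = 129.91°.

12.37°, 129.91°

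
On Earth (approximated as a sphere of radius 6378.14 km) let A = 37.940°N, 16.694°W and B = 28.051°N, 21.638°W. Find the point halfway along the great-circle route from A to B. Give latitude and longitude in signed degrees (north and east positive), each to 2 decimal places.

33.02°, -19.30°

Central angle δ = 0.1871 rad. Interpolating on the sphere with fraction f = 0.5:
P = [sin((1−f)δ)·A + sin(fδ)·B] / sin δ = 0.5022·A + 0.5022·B in Cartesian coordinates,
giving P = (0.7913, -0.2772, 0.5449), i.e. latitude 33.02°, longitude -19.30°.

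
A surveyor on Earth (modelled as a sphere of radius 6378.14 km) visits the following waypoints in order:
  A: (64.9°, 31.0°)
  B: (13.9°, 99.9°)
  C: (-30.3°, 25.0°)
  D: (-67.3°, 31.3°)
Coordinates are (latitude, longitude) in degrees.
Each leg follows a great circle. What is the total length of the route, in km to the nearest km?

Leg A→B: central angle 1.1963 rad, distance 7630.3 km.
Leg B→C: central angle 1.4735 rad, distance 9398.3 km.
Leg C→D: central angle 0.6491 rad, distance 4140.1 km.
Total: 7630.3 + 9398.3 + 4140.1 ≈ 21169 km.

21169 km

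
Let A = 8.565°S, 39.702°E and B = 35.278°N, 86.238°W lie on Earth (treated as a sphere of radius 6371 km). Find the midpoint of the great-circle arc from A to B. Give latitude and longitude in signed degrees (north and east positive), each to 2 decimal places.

27.18°, -12.66°

The central angle between A and B is δ = 2.1650 rad.
With f = 0.5, the slerp weights are sin((1−f)δ)/sin δ = 1.0658 and sin(fδ)/sin δ = 1.0658.
Weighted sum of the unit vectors: (1.0658)·(0.7608,0.6317,-0.1489) + (1.0658)·(0.0536,-0.8146,0.5775) = (0.8679, -0.1950, 0.4568).
Converting back: φ = atan2(z, √(x²+y²)) = 27.18°, λ = atan2(y, x) = -12.66°.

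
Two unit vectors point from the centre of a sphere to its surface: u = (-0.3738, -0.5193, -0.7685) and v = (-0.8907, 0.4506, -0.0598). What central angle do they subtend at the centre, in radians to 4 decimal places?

1.4254 rad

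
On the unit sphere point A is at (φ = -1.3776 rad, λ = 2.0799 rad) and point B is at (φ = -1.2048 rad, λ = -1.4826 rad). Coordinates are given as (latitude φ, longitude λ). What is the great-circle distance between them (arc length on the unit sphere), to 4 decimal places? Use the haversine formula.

0.5478

With latitudes φ₁ = -78.931°, φ₂ = -69.030° and longitude difference Δλ = 155.884°:
Haversine: a = sin²(Δφ/2) + cos φ₁ cos φ₂ sin²(Δλ/2) = 0.0074 + (0.1920)(0.3579)(0.9564) = 0.07316.
Central angle c = 2·arcsin(√a) = 0.54778 rad.
On the unit sphere the arc length equals the central angle: 0.5478.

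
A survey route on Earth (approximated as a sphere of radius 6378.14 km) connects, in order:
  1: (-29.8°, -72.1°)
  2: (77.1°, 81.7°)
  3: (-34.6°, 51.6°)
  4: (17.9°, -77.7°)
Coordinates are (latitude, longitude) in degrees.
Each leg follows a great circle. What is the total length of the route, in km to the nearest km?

41914 km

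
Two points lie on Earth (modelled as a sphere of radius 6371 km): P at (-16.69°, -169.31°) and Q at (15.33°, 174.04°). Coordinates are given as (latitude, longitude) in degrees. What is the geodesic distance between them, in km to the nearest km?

4002 km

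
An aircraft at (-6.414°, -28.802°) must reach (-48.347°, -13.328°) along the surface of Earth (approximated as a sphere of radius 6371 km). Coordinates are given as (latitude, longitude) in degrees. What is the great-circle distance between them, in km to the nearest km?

With latitudes φ₁ = -6.414°, φ₂ = -48.347° and longitude difference Δλ = 15.474°:
Haversine: a = sin²(Δφ/2) + cos φ₁ cos φ₂ sin²(Δλ/2) = 0.1280 + (0.9937)(0.6646)(0.0181) = 0.14001.
Central angle c = 2·arcsin(√a) = 0.76701 rad.
Distance = R·c = 6371 × 0.7670 ≈ 4887 km.

4887 km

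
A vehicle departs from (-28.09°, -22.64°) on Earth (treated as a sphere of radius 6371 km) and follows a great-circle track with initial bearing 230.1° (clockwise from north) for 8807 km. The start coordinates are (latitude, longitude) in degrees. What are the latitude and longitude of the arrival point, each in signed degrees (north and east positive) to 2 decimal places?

Angular distance δ = d/R = 8807/6371 = 1.38236 rad; initial bearing θ = 4.0160 rad.
sin φ₂ = sin φ₁ cos δ + cos φ₁ sin δ cos θ = (-0.4709)(0.1873) + (0.8822)(0.9823)(-0.6414) = -0.6441, so φ₂ = -40.10°.
Δλ = atan2(sin θ sin δ cos φ₁, cos δ − sin φ₁ sin φ₂) = atan2(-0.6648, -0.1159) = -99.893°.
λ₂ = -22.640° − 99.893° = -122.53°.

-40.10°, -122.53°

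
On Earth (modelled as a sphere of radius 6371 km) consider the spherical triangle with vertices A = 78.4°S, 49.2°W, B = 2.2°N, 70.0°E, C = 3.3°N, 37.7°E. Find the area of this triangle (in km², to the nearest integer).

Side lengths (central angles): a = 0.5634, b = 1.6163, c = 1.7068 rad; semiperimeter s = 1.9433.
By l'Huilier's theorem, tan(E/4) = √[tan(s/2) tan((s−a)/2) tan((s−b)/2) tan((s−c)/2)], giving spherical excess E = 0.6107 rad.
Area = E·R² = 0.6107 × (6371)² ≈ 24787672 km².

24787672 km²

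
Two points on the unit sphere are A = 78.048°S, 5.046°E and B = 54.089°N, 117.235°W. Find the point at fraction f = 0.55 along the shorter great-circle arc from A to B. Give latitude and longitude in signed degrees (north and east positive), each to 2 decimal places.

-11.08°, -98.63°

The central angle between A and B is δ = 2.6007 rad.
With f = 0.55, the slerp weights are sin((1−f)δ)/sin δ = 1.7884 and sin(fδ)/sin δ = 1.9230.
Weighted sum of the unit vectors: (1.7884)·(0.2063,0.0182,-0.9783) + (1.9230)·(-0.2684,-0.5215,0.8099) = (-0.1472, -0.9703, -0.1922).
Converting back: φ = atan2(z, √(x²+y²)) = -11.08°, λ = atan2(y, x) = -98.63°.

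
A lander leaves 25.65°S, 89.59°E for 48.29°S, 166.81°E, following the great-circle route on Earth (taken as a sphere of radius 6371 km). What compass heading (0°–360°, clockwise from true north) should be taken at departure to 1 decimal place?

133.2°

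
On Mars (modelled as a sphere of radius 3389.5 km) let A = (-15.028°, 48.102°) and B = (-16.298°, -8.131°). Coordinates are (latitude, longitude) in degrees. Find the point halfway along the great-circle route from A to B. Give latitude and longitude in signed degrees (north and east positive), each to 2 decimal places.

-17.64°, 20.08°

The central angle between A and B is δ = 0.9422 rad.
With f = 0.5, the slerp weights are sin((1−f)δ)/sin δ = 0.5611 and sin(fδ)/sin δ = 0.5611.
Weighted sum of the unit vectors: (0.5611)·(0.6450,0.7189,-0.2593) + (0.5611)·(0.9502,-0.1358,-0.2806) = (0.8951, 0.3272, -0.3030).
Converting back: φ = atan2(z, √(x²+y²)) = -17.64°, λ = atan2(y, x) = 20.08°.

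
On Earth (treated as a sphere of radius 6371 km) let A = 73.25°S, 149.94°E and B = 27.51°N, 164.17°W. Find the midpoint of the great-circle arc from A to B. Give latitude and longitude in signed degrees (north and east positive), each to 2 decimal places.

Central angle δ = 1.8384 rad. Interpolating on the sphere with fraction f = 0.5:
P = [sin((1−f)δ)·A + sin(fδ)·B] / sin δ = 0.8244·A + 0.8244·B in Cartesian coordinates,
giving P = (-0.9091, -0.0805, -0.4087), i.e. latitude -24.12°, longitude -174.94°.

-24.12°, -174.94°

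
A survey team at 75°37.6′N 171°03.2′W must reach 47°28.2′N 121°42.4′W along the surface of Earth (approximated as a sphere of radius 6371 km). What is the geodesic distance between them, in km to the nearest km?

With latitudes φ₁ = 75.627°, φ₂ = 47.470° and longitude difference Δλ = 49.347°:
cos c = sin φ₁ sin φ₂ + cos φ₁ cos φ₂ cos Δλ = (0.9687)(0.7369) + (0.2482)(0.6760)(0.6515) = 0.82318,
so c = arccos(0.82318) = 0.60381 rad.
Distance = R·c = 6371 × 0.6038 ≈ 3847 km.

3847 km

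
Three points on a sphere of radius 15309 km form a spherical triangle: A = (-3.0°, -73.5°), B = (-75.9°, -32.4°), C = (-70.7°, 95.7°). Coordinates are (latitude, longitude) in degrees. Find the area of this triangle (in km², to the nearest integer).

24191720 km²

Side lengths (central angles): a = 0.5243, b = 1.8492, c = 1.3345 rad; semiperimeter s = 1.8540.
By l'Huilier's theorem, tan(E/4) = √[tan(s/2) tan((s−a)/2) tan((s−b)/2) tan((s−c)/2)], giving spherical excess E = 0.1032 rad.
Area = E·R² = 0.1032 × (15309)² ≈ 24191720 km².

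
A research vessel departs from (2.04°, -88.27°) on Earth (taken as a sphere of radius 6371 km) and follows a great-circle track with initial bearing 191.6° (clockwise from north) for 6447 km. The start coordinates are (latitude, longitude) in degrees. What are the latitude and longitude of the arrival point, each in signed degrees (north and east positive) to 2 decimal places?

-54.21°, -105.22°

Angular distance δ = d/R = 6447/6371 = 1.01193 rad; initial bearing θ = 3.3441 rad.
sin φ₂ = sin φ₁ cos δ + cos φ₁ sin δ cos θ = (0.0356)(0.5302) + (0.9994)(0.8479)(-0.9796) = -0.8111, so φ₂ = -54.21°.
Δλ = atan2(sin θ sin δ cos φ₁, cos δ − sin φ₁ sin φ₂) = atan2(-0.1704, 0.5591) = -16.948°.
λ₂ = -88.270° − 16.948° = -105.22°.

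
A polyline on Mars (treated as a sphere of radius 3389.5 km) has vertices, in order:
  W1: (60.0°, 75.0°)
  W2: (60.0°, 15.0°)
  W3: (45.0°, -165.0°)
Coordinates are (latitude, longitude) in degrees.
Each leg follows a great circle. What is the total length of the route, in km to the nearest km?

Leg W1→W2: central angle 0.5054 rad, distance 1712.9 km.
Leg W2→W3: central angle 1.3090 rad, distance 4436.8 km.
Total: 1712.9 + 4436.8 ≈ 6150 km.

6150 km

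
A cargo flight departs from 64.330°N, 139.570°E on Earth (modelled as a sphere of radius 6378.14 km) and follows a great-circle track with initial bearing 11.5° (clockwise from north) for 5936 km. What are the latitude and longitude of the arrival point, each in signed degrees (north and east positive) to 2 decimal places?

61.50°, -60.01°

Angular distance δ = d/R = 5936/6378.14 = 0.93068 rad; initial bearing θ = 0.2007 rad.
sin φ₂ = sin φ₁ cos δ + cos φ₁ sin δ cos θ = (0.9013)(0.5973) + (0.4332)(0.8020)(0.9799) = 0.8788, so φ₂ = 61.50°.
Δλ = atan2(sin θ sin δ cos φ₁, cos δ − sin φ₁ sin φ₂) = atan2(0.0693, -0.1948) = 160.423°.
λ₂ = 139.570° + 160.423° = 299.99° → -60.01° after wrapping to (−180°, 180°].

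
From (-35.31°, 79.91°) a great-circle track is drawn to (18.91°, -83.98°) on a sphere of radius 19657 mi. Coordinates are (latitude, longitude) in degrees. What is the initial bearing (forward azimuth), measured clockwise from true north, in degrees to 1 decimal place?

225.2°

Δλ = -163.890° = -2.8604 rad.
y = sin Δλ · cos φ₂ = (-0.2775)(0.9460) = -0.2625
x = cos φ₁ sin φ₂ − sin φ₁ cos φ₂ cos Δλ = (0.8160)(0.3241) − (-0.5780)(0.9460)(-0.9607) = -0.2609
θ = atan2(y, x) = -134.82°; adding 360° gives 225.2°.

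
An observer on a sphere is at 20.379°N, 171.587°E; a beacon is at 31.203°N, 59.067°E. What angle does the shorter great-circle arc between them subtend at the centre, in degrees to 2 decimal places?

In radians: φ₁ = 0.3557, φ₂ = 0.5446, Δλ = -112.520° = -1.9638 rad.
cos c = sin φ₁ sin φ₂ + cos φ₁ cos φ₂ cos Δλ = (0.3482)(0.5181) + (0.9374)(0.8553)(-0.3830) = -0.12669,
so c = arccos(-0.12669) = 1.69782 rad.
So the angular separation is 97.28°.

97.28°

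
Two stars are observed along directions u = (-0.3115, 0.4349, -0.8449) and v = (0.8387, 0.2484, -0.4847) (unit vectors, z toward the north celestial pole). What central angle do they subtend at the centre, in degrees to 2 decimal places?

75.15°

u·v = 0.2563; |u| = 1.0000, |v| = 1.0000.
cos θ = (u·v)/(|u||v|) = 0.2563, so θ = 75.15°.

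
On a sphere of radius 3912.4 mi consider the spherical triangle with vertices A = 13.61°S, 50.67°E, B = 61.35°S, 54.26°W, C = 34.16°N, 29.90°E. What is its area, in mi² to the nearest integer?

13583106 mi²

Side lengths (central angles): a = 2.0402, b = 0.9023, c = 1.4842 rad; semiperimeter s = 2.2134.
By l'Huilier's theorem, tan(E/4) = √[tan(s/2) tan((s−a)/2) tan((s−b)/2) tan((s−c)/2)], giving spherical excess E = 0.8874 rad.
Area = E·R² = 0.8874 × (3912.4)² ≈ 13583106 mi².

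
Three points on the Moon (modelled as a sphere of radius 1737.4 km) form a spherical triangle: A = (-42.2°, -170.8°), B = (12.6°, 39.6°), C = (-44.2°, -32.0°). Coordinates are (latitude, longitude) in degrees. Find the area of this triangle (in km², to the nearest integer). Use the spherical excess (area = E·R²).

6273697 km²

Side lengths (central angles): a = 1.5020, b = 1.5020, c = 2.4498 rad; semiperimeter s = 2.7269.
By l'Huilier's theorem, tan(E/4) = √[tan(s/2) tan((s−a)/2) tan((s−b)/2) tan((s−c)/2)], giving spherical excess E = 2.0784 rad.
Area = E·R² = 2.0784 × (1737.4)² ≈ 6273697 km².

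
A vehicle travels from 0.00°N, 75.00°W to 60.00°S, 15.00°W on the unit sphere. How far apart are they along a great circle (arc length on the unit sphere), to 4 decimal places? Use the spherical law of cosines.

1.3181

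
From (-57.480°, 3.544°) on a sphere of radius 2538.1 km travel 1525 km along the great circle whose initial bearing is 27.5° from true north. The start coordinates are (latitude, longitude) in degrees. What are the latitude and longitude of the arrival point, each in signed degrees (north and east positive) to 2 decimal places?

-25.21°, 20.31°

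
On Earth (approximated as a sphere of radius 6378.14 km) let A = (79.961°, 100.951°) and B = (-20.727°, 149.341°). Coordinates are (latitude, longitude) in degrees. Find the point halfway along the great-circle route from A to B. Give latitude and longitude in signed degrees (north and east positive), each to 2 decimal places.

30.78°, 142.27°

The central angle between A and B is δ = 1.8134 rad.
With f = 0.5, the slerp weights are sin((1−f)δ)/sin δ = 0.8112 and sin(fδ)/sin δ = 0.8112.
Weighted sum of the unit vectors: (0.8112)·(-0.0331,0.1711,0.9847) + (0.8112)·(-0.8045,0.4769,-0.3539) = (-0.6795, 0.5257, 0.5117).
Converting back: φ = atan2(z, √(x²+y²)) = 30.78°, λ = atan2(y, x) = 142.27°.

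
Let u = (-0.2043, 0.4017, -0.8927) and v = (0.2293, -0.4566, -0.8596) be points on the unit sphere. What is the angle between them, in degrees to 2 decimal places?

u·v = 0.5371; |u| = 1.0000, |v| = 1.0000.
cos θ = (u·v)/(|u||v|) = 0.5371, so θ = 57.51°.

57.51°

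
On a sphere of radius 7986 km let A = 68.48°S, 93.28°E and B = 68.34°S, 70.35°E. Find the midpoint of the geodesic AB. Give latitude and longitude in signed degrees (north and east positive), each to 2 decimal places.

-68.80°, 81.78°

Central angle δ = 0.1464 rad. Interpolating on the sphere with fraction f = 0.5:
P = [sin((1−f)δ)·A + sin(fδ)·B] / sin δ = 0.5013·A + 0.5013·B in Cartesian coordinates,
giving P = (0.0517, 0.3579, -0.9323), i.e. latitude -68.80°, longitude 81.78°.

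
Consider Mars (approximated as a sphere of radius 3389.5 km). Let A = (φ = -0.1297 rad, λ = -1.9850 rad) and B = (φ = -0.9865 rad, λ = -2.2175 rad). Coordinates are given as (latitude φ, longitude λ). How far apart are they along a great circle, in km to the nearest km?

Let φ₁ = -0.1297 rad, φ₂ = -0.9865 rad, and Δλ = -0.2325 rad.
Haversine: a = sin²(Δφ/2) + cos φ₁ cos φ₂ sin²(Δλ/2) = 0.1726 + (0.9916)(0.5516)(0.0135) = 0.17993.
Central angle c = 2·arcsin(√a) = 0.87611 rad.
Distance = R·c = 3389.5 × 0.8761 ≈ 2970 km.

2970 km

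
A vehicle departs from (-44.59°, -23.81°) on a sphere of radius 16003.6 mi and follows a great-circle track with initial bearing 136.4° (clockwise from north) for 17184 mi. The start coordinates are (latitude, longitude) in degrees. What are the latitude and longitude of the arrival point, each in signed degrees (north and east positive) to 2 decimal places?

-52.00°, 76.23°

Angular distance δ = d/R = 17184/16003.6 = 1.07376 rad; initial bearing θ = 2.3806 rad.
sin φ₂ = sin φ₁ cos δ + cos φ₁ sin δ cos θ = (-0.7020)(0.4768) + (0.7121)(0.8790)(-0.7242) = -0.7881, so φ₂ = -52.00°.
Δλ = atan2(sin θ sin δ cos φ₁, cos δ − sin φ₁ sin φ₂) = atan2(0.4317, -0.0764) = 100.038°.
λ₂ = -23.810° + 100.038° = 76.23°.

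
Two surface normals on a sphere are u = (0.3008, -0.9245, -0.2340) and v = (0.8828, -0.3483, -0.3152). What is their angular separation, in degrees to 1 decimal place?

48.6°

u·v = 0.6613; |u| = 1.0000, |v| = 1.0000.
cos θ = (u·v)/(|u||v|) = 0.6613, so θ = 48.6°.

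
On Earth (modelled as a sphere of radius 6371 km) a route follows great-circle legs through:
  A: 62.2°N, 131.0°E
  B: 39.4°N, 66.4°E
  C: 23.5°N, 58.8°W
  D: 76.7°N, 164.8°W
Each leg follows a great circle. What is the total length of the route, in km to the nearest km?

23790 km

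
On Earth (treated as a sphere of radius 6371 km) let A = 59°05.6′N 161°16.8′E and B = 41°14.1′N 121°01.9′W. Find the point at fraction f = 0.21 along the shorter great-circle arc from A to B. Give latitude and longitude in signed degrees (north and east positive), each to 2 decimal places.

The central angle between A and B is δ = 0.8660 rad.
With f = 0.21, the slerp weights are sin((1−f)δ)/sin δ = 0.8297 and sin(fδ)/sin δ = 0.2374.
Weighted sum of the unit vectors: (0.8297)·(-0.4865,0.1648,0.8580) + (0.2374)·(-0.3877,-0.6444,0.6591) = (-0.4957, -0.0162, 0.8684).
Converting back: φ = atan2(z, √(x²+y²)) = 60.27°, λ = atan2(y, x) = -178.13°.

60.27°, -178.13°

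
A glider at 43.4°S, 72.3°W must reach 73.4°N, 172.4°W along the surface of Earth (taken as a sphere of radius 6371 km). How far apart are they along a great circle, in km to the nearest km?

14902 km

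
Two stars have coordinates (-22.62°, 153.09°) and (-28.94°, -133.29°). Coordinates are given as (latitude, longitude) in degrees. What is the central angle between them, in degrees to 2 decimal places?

65.55°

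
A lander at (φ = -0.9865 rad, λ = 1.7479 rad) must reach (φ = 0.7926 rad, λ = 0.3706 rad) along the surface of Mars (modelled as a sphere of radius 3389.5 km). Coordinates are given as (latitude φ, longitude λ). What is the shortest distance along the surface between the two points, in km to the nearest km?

7176 km

In radians: φ₁ = -0.9865, φ₂ = 0.7926, Δλ = -78.913° = -1.3773 rad.
Haversine: a = sin²(Δφ/2) + cos φ₁ cos φ₂ sin²(Δλ/2) = 0.6034 + (0.5516)(0.7020)(0.4039) = 0.75978.
Central angle c = 2·arcsin(√a) = 2.11714 rad.
Distance = R·c = 3389.5 × 2.1171 ≈ 7176 km.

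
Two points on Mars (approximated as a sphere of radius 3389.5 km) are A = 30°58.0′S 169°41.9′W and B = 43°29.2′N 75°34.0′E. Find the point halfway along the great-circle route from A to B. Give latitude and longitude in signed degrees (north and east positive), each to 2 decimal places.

11.40°, 140.35°

Central angle δ = 2.2324 rad. Interpolating on the sphere with fraction f = 0.5:
P = [sin((1−f)δ)·A + sin(fδ)·B] / sin δ = 1.1387·A + 1.1387·B in Cartesian coordinates,
giving P = (-0.7548, 0.6255, 0.1977), i.e. latitude 11.40°, longitude 140.35°.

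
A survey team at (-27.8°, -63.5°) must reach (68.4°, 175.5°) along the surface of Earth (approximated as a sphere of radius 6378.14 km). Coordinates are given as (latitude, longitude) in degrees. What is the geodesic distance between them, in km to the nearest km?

14134 km

In radians: φ₁ = -0.4852, φ₂ = 1.1938, Δλ = -121.000° = -2.1118 rad.
cos c = sin φ₁ sin φ₂ + cos φ₁ cos φ₂ cos Δλ = (-0.4664)(0.9298) + (0.8846)(0.3681)(-0.5150) = -0.60135,
so c = arccos(-0.60135) = 2.21599 rad.
Distance = R·c = 6378.14 × 2.2160 ≈ 14134 km.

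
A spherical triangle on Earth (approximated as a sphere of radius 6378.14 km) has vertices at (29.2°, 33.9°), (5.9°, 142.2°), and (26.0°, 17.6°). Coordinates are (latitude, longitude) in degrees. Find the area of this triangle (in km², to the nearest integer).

1586674 km²

Side lengths (central angles): a = 2.0517, b = 0.2580, c = 1.7952 rad; semiperimeter s = 2.0524.
By l'Huilier's theorem, tan(E/4) = √[tan(s/2) tan((s−a)/2) tan((s−b)/2) tan((s−c)/2)], giving spherical excess E = 0.0390 rad.
Area = E·R² = 0.0390 × (6378.14)² ≈ 1586674 km².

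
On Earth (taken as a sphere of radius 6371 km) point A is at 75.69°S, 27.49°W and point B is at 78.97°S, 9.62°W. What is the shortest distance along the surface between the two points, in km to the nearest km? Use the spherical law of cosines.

564 km

In radians: φ₁ = -1.3210, φ₂ = -1.3783, Δλ = 17.870° = 0.3119 rad.
cos c = sin φ₁ sin φ₂ + cos φ₁ cos φ₂ cos Δλ = (-0.9690)(-0.9815) + (0.2472)(0.1913)(0.9518) = 0.99608,
so c = arccos(0.99608) = 0.08857 rad.
Distance = R·c = 6371 × 0.0886 ≈ 564 km.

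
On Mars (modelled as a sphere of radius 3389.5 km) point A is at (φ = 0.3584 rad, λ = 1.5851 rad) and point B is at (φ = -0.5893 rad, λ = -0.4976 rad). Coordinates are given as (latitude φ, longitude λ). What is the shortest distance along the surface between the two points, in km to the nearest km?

With latitudes φ₁ = 20.535°, φ₂ = -33.764° and longitude difference Δλ = -119.330°:
cos c = sin φ₁ sin φ₂ + cos φ₁ cos φ₂ cos Δλ = (0.3508)(-0.5558) + (0.9365)(0.8313)(-0.4898) = -0.57630,
so c = arccos(-0.57630) = 2.18499 rad.
Distance = R·c = 3389.5 × 2.1850 ≈ 7406 km.

7406 km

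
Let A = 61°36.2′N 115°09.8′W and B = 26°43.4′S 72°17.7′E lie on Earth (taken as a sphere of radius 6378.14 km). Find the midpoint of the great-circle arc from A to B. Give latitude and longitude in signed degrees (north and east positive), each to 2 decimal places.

45.26°, 80.62°

Central angle δ = 2.5266 rad. Interpolating on the sphere with fraction f = 0.5:
P = [sin((1−f)δ)·A + sin(fδ)·B] / sin δ = 1.6519·A + 1.6519·B in Cartesian coordinates,
giving P = (0.1147, 0.6945, 0.7103), i.e. latitude 45.26°, longitude 80.62°.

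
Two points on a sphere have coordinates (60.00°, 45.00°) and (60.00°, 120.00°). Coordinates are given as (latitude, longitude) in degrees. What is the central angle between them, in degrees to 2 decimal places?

35.44°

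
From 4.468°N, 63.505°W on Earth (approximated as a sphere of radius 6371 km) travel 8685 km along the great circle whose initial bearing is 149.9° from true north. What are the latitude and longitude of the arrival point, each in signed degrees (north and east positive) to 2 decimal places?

-55.89°, -2.45°

Angular distance δ = d/R = 8685/6371 = 1.36321 rad; initial bearing θ = 2.6162 rad.
sin φ₂ = sin φ₁ cos δ + cos φ₁ sin δ cos θ = (0.0779)(0.2061) + (0.9970)(0.9785)(-0.8652) = -0.8279, so φ₂ = -55.89°.
Δλ = atan2(sin θ sin δ cos φ₁, cos δ − sin φ₁ sin φ₂) = atan2(0.4893, 0.2706) = 61.054°.
λ₂ = -63.505° + 61.054° = -2.45°.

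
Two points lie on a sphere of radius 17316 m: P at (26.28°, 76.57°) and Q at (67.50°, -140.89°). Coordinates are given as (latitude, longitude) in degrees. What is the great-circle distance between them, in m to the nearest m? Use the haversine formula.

With latitudes φ₁ = 26.280°, φ₂ = 67.500° and longitude difference Δλ = 142.540°:
Haversine: a = sin²(Δφ/2) + cos φ₁ cos φ₂ sin²(Δλ/2) = 0.1239 + (0.8966)(0.3827)(0.8969) = 0.43166.
Central angle c = 2·arcsin(√a) = 1.43368 rad.
Distance = R·c = 17316 × 1.4337 ≈ 24826 m.

24826 m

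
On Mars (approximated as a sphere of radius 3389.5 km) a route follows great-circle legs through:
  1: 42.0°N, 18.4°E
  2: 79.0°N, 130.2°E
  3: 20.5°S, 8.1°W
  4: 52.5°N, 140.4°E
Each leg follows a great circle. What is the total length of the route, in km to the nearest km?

Leg 1→2: central angle 0.9221 rad, distance 3125.3 km.
Leg 2→3: central angle 2.0683 rad, distance 7010.4 km.
Leg 3→4: central angle 2.4403 rad, distance 8271.5 km.
Total: 3125.3 + 7010.4 + 8271.5 ≈ 18407 km.

18407 km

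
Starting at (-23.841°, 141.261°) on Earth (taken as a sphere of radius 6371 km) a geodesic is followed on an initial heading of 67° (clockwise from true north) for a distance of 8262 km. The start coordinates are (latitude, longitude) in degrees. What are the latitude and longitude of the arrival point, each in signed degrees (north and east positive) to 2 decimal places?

Angular distance δ = d/R = 8262/6371 = 1.29681 rad; initial bearing θ = 1.1694 rad.
sin φ₂ = sin φ₁ cos δ + cos φ₁ sin δ cos θ = (-0.4042)(0.2706) + (0.9147)(0.9627)(0.3907) = 0.2347, so φ₂ = 13.57°.
Δλ = atan2(sin θ sin δ cos φ₁, cos δ − sin φ₁ sin φ₂) = atan2(0.8106, 0.3654) = 65.732°.
λ₂ = 141.261° + 65.732° = 206.99° → -153.01° after wrapping to (−180°, 180°].

13.57°, -153.01°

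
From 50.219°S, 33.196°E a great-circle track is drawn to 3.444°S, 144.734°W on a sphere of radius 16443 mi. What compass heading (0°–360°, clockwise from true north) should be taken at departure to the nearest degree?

183°

With φ₁ = -0.8765, φ₂ = -0.0601, Δλ = -3.1055 rad, the forward-azimuth formula gives
θ = atan2( sin Δλ cos φ₂ , cos φ₁ sin φ₂ − sin φ₁ cos φ₂ cos Δλ ) = atan2(-0.0361, -0.8050) = -177.44°.
Adding 360° brings this into [0°, 360°): 183°.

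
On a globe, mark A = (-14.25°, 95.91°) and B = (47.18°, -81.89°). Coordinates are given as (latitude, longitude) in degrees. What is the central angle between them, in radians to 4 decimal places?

2.5660 rad

With latitudes φ₁ = -14.250°, φ₂ = 47.180° and longitude difference Δλ = -177.800°:
cos c = sin φ₁ sin φ₂ + cos φ₁ cos φ₂ cos Δλ = (-0.2462)(0.7335) + (0.9692)(0.6797)(-0.9993) = -0.83885,
so c = arccos(-0.83885) = 2.56596 rad.
So the angular separation is 2.5660 rad.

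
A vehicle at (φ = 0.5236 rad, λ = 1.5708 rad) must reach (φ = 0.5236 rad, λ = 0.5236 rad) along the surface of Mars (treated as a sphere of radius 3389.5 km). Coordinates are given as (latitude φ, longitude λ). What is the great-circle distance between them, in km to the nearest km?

Let φ₁ = 0.5236 rad, φ₂ = 0.5236 rad, and Δλ = -1.0472 rad.
Haversine: a = sin²(Δφ/2) + cos φ₁ cos φ₂ sin²(Δλ/2) = 0.0000 + (0.8660)(0.8660)(0.2500) = 0.18750.
Central angle c = 2·arcsin(√a) = 0.89567 rad.
Distance = R·c = 3389.5 × 0.8957 ≈ 3036 km.

3036 km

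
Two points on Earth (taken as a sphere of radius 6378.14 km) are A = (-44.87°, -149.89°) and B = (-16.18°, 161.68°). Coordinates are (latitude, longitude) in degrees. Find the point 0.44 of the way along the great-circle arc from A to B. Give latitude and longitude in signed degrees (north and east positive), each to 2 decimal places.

-34.59°, -175.11°

The central angle between A and B is δ = 0.8656 rad.
With f = 0.44, the slerp weights are sin((1−f)δ)/sin δ = 0.6119 and sin(fδ)/sin δ = 0.4881.
Weighted sum of the unit vectors: (0.6119)·(-0.6131,-0.3555,-0.7055) + (0.4881)·(-0.9117,0.3019,-0.2787) = (-0.8202, -0.0702, -0.5677).
Converting back: φ = atan2(z, √(x²+y²)) = -34.59°, λ = atan2(y, x) = -175.11°.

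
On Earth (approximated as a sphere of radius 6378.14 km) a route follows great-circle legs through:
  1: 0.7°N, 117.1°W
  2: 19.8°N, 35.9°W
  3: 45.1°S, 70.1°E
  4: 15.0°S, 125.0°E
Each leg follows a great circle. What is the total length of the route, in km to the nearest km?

Leg 1→2: central angle 1.4222 rad, distance 9070.9 km.
Leg 2→3: central angle 2.0076 rad, distance 12804.5 km.
Leg 3→4: central angle 0.9577 rad, distance 6108.5 km.
Total: 9070.9 + 12804.5 + 6108.5 ≈ 27984 km.

27984 km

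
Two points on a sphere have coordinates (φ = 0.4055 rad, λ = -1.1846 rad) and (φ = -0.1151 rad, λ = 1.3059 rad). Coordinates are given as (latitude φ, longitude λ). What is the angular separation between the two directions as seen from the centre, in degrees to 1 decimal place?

140.5°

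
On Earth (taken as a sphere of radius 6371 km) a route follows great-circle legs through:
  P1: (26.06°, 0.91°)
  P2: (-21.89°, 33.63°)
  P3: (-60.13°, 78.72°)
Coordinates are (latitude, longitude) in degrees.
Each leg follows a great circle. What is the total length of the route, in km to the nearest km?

11895 km

Leg P1→P2: central angle 1.0033 rad, distance 6392.1 km.
Leg P2→P3: central angle 0.8638 rad, distance 5503.2 km.
Total: 6392.1 + 5503.2 ≈ 11895 km.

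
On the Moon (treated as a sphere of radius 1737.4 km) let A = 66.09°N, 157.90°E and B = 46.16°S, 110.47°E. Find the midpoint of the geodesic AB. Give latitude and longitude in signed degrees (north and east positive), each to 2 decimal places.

The central angle between A and B is δ = 2.0595 rad.
With f = 0.5, the slerp weights are sin((1−f)δ)/sin δ = 0.9708 and sin(fδ)/sin δ = 0.9708.
Weighted sum of the unit vectors: (0.9708)·(-0.3755,0.1525,0.9142) + (0.9708)·(-0.2422,0.6489,-0.7213) = (-0.5997, 0.7780, 0.1873).
Converting back: φ = atan2(z, √(x²+y²)) = 10.79°, λ = atan2(y, x) = 127.63°.

10.79°, 127.63°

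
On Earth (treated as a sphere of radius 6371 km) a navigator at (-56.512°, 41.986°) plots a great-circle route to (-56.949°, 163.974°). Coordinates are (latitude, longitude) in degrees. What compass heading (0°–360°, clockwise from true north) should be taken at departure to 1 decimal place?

Δλ = 121.988° = 2.1291 rad.
y = sin Δλ · cos φ₂ = (0.8482)(0.5454) = 0.4626
x = cos φ₁ sin φ₂ − sin φ₁ cos φ₂ cos Δλ = (0.5518)(-0.8382) − (-0.8340)(0.5454)(-0.5297) = -0.7034
θ = atan2(y, x) = 146.67°, so the bearing is 146.7°.

146.7°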